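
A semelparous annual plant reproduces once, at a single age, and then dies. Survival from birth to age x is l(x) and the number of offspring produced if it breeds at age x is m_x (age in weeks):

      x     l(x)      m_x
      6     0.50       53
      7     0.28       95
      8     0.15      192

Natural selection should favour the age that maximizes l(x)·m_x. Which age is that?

8

Expected offspring if breeding at age x = l(x) × m_x:
  age 6: 0.50 × 53 = 26.500
  age 7: 0.28 × 95 = 26.600
  age 8: 0.15 × 192 = 28.800
Maximum at age 8 (28.800).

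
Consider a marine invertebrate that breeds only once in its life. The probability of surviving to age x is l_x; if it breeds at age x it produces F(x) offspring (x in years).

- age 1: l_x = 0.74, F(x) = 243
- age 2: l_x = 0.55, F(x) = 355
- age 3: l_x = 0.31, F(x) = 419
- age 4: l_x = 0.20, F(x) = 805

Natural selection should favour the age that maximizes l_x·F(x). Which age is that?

Expected offspring if breeding at age x = l_x × F(x):
  age 1: 0.74 × 243 = 179.820
  age 2: 0.55 × 355 = 195.250
  age 3: 0.31 × 419 = 129.890
  age 4: 0.20 × 805 = 161.000
Maximum at age 2 (195.250).

2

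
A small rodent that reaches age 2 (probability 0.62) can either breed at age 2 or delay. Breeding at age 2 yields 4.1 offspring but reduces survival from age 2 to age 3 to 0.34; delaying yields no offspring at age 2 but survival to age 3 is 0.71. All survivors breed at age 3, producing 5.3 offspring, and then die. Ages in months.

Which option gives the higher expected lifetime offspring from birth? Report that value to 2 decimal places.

breed at age 2: R₀ = 0.62 × (4.1 + 0.34 × 5.3) = 0.62 × 5.9020 = 3.6592
delay to age 3: R₀ = 0.62 × (0.71 × 5.3) = 0.62 × 3.7630 = 2.3331
Higher: breed at age 2 (3.6592).

3.66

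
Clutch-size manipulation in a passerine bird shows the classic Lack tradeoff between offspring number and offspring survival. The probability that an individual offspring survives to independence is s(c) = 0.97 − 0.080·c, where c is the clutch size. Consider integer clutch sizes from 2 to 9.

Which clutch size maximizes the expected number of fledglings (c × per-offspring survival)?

6

Expected fledglings = c × s(c):
  c=2: 2 × 0.810 = 1.620
  c=3: 3 × 0.730 = 2.190
  c=4: 4 × 0.650 = 2.600
  c=5: 5 × 0.570 = 2.850
  c=6: 6 × 0.490 = 2.940
  c=7: 7 × 0.410 = 2.870
  c=8: 8 × 0.330 = 2.640
  c=9: 9 × 0.250 = 2.250
Maximum at c = 6 (2.940 fledglings).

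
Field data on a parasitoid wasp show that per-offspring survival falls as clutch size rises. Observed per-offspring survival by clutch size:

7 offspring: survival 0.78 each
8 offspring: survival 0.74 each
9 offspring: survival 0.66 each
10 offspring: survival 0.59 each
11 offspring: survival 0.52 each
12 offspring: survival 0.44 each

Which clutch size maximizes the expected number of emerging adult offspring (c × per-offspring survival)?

Expected emerging adult offspring = c × s(c):
  c=7: 7 × 0.78 = 5.460
  c=8: 8 × 0.74 = 5.920
  c=9: 9 × 0.66 = 5.940
  c=10: 10 × 0.59 = 5.900
  c=11: 11 × 0.52 = 5.720
  c=12: 12 × 0.44 = 5.280
Maximum at c = 9 (5.940 emerging adult offspring).

9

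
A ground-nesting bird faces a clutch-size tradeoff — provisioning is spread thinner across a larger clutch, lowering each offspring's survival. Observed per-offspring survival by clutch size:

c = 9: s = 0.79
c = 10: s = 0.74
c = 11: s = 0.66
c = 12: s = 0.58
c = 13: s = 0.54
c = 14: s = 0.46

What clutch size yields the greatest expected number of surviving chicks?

10

Expected surviving chicks = c × s(c):
  c=9: 9 × 0.79 = 7.110
  c=10: 10 × 0.74 = 7.400
  c=11: 11 × 0.66 = 7.260
  c=12: 12 × 0.58 = 6.960
  c=13: 13 × 0.54 = 7.020
  c=14: 14 × 0.46 = 6.440
Maximum at c = 10 (7.400 surviving chicks).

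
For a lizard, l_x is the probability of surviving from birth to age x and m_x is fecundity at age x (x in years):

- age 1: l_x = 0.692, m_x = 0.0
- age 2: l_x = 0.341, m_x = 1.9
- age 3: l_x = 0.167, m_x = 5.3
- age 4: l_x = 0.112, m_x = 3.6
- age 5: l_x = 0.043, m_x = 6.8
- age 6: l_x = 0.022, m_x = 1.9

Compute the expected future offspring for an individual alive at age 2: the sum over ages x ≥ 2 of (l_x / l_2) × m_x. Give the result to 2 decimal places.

l_2 = 0.341. Conditional survival from age 2 to x is l_x / l_2.
  x=2: (0.341/0.341) × 1.9 = 1.9000
  x=3: (0.167/0.341) × 5.3 = 2.5956
  x=4: (0.112/0.341) × 3.6 = 1.1824
  x=5: (0.043/0.341) × 6.8 = 0.8575
  x=6: (0.022/0.341) × 1.9 = 0.1226
Sum = 1.9000 + 2.5956 + 1.1824 + 0.8575 + 0.1226 = 6.6581

6.66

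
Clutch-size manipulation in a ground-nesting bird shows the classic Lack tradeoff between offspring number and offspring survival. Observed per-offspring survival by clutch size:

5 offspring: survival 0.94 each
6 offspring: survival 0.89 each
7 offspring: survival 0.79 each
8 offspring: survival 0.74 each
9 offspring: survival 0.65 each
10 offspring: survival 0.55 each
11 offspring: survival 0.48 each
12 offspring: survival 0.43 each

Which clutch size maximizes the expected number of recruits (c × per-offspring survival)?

8

Expected recruits = c × s(c):
  c=5: 5 × 0.94 = 4.700
  c=6: 6 × 0.89 = 5.340
  c=7: 7 × 0.79 = 5.530
  c=8: 8 × 0.74 = 5.920
  c=9: 9 × 0.65 = 5.850
  c=10: 10 × 0.55 = 5.500
  c=11: 11 × 0.48 = 5.280
  c=12: 12 × 0.43 = 5.160
Maximum at c = 8 (5.920 recruits).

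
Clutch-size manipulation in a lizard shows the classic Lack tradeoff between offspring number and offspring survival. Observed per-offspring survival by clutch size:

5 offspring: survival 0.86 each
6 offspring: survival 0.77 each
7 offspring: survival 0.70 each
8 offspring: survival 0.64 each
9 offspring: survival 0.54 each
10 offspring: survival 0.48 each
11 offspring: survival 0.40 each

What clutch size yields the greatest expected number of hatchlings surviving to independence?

Expected hatchlings surviving to independence = c × s(c):
  c=5: 5 × 0.86 = 4.300
  c=6: 6 × 0.77 = 4.620
  c=7: 7 × 0.70 = 4.900
  c=8: 8 × 0.64 = 5.120
  c=9: 9 × 0.54 = 4.860
  c=10: 10 × 0.48 = 4.800
  c=11: 11 × 0.40 = 4.400
Maximum at c = 8 (5.120 hatchlings surviving to independence).

8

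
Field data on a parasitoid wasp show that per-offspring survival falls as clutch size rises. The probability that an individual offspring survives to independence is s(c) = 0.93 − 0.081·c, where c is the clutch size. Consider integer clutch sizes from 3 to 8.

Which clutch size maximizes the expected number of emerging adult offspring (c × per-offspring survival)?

6

Expected emerging adult offspring = c × s(c):
  c=3: 3 × 0.687 = 2.061
  c=4: 4 × 0.606 = 2.424
  c=5: 5 × 0.525 = 2.625
  c=6: 6 × 0.444 = 2.664
  c=7: 7 × 0.363 = 2.541
  c=8: 8 × 0.282 = 2.256
Maximum at c = 6 (2.664 emerging adult offspring).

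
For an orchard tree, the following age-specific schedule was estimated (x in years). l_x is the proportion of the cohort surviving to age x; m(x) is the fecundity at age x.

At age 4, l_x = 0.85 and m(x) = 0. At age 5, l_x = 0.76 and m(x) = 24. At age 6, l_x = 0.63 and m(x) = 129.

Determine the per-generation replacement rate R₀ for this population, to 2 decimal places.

99.51

R₀ = Σ l_x m(x):
  age 4: 0.85 × 0 = 0.0000
  age 5: 0.76 × 24 = 18.2400
  age 6: 0.63 × 129 = 81.2700
R₀ = 0.0000 + 18.2400 + 81.2700 = 99.5100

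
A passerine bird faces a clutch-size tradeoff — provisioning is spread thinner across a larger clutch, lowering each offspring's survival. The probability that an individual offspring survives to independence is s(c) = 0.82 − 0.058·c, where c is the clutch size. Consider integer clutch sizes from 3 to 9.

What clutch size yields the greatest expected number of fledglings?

Expected fledglings = c × s(c):
  c=3: 3 × 0.646 = 1.938
  c=4: 4 × 0.588 = 2.352
  c=5: 5 × 0.530 = 2.650
  c=6: 6 × 0.472 = 2.832
  c=7: 7 × 0.414 = 2.898
  c=8: 8 × 0.356 = 2.848
  c=9: 9 × 0.298 = 2.682
Maximum at c = 7 (2.898 fledglings).

7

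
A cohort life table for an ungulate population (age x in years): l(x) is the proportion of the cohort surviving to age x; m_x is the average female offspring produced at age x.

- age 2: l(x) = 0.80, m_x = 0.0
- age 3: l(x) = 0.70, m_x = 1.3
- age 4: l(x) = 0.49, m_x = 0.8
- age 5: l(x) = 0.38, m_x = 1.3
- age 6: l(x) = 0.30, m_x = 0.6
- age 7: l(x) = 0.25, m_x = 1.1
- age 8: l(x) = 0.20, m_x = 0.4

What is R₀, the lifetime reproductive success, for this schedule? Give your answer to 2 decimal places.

R₀ = Σ l(x) m_x:
  age 2: 0.80 × 0.0 = 0.0000
  age 3: 0.70 × 1.3 = 0.9100
  age 4: 0.49 × 0.8 = 0.3920
  age 5: 0.38 × 1.3 = 0.4940
  age 6: 0.30 × 0.6 = 0.1800
  age 7: 0.25 × 1.1 = 0.2750
  age 8: 0.20 × 0.4 = 0.0800
R₀ = 0.0000 + 0.9100 + 0.3920 + 0.4940 + 0.1800 + 0.2750 + 0.0800 = 2.3310

2.33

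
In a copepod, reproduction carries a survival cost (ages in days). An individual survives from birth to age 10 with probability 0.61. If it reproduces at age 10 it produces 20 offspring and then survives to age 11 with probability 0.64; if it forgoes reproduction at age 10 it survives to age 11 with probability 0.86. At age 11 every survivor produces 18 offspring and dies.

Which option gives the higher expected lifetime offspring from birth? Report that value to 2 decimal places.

breed at age 10: R₀ = 0.61 × (20 + 0.64 × 18) = 0.61 × 31.5200 = 19.2272
delay to age 11: R₀ = 0.61 × (0.86 × 18) = 0.61 × 15.4800 = 9.4428
Higher: breed at age 10 (19.2272).

19.23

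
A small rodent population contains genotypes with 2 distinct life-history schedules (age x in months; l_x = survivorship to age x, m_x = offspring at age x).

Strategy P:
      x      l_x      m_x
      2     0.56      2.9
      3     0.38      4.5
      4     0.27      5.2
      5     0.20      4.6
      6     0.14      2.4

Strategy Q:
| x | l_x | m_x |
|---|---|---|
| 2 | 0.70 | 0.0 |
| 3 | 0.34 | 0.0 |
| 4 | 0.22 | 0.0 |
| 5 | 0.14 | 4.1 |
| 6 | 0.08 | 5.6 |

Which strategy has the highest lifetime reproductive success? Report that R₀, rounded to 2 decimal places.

Strategy P: R₀ = 0.56×2.9 + 0.38×4.5 + 0.27×5.2 + 0.20×4.6 + 0.14×2.4 = 5.9940
Strategy Q: R₀ = 0.70×0.0 + 0.34×0.0 + 0.22×0.0 + 0.14×4.1 + 0.08×5.6 = 1.0220
Highest R₀: strategy P with 5.9940.

5.99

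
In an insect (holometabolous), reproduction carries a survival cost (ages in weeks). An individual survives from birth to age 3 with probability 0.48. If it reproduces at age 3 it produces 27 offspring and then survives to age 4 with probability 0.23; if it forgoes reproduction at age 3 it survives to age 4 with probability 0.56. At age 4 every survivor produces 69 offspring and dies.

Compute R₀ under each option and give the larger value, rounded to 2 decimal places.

20.58

breed at age 3: R₀ = 0.48 × (27 + 0.23 × 69) = 0.48 × 42.8700 = 20.5776
delay to age 4: R₀ = 0.48 × (0.56 × 69) = 0.48 × 38.6400 = 18.5472
Higher: breed at age 3 (20.5776).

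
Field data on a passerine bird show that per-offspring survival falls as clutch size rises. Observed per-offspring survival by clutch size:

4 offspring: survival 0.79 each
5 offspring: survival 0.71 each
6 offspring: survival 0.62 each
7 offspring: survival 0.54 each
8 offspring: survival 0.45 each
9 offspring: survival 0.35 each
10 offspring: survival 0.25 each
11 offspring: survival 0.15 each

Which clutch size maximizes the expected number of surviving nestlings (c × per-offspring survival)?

7

Expected surviving nestlings = c × s(c):
  c=4: 4 × 0.79 = 3.160
  c=5: 5 × 0.71 = 3.550
  c=6: 6 × 0.62 = 3.720
  c=7: 7 × 0.54 = 3.780
  c=8: 8 × 0.45 = 3.600
  c=9: 9 × 0.35 = 3.150
  c=10: 10 × 0.25 = 2.500
  c=11: 11 × 0.15 = 1.650
Maximum at c = 7 (3.780 surviving nestlings).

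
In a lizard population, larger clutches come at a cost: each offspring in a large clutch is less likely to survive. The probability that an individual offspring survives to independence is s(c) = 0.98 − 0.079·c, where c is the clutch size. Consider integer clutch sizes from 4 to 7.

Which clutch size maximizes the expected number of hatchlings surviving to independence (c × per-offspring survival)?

6

Expected hatchlings surviving to independence = c × s(c):
  c=4: 4 × 0.664 = 2.656
  c=5: 5 × 0.585 = 2.925
  c=6: 6 × 0.506 = 3.036
  c=7: 7 × 0.427 = 2.989
Maximum at c = 6 (3.036 hatchlings surviving to independence).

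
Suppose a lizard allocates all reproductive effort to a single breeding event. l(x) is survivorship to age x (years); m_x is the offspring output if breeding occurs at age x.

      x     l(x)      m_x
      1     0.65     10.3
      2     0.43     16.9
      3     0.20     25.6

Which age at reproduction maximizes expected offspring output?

Expected offspring if breeding at age x = l(x) × m_x:
  age 1: 0.65 × 10.3 = 6.695
  age 2: 0.43 × 16.9 = 7.267
  age 3: 0.20 × 25.6 = 5.120
Maximum at age 2 (7.267).

2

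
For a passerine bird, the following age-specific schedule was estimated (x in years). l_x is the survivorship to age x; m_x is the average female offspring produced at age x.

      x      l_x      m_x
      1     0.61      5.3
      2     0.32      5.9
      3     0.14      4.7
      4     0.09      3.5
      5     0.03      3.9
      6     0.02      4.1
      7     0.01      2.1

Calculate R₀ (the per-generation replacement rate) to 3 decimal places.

6.314

R₀ = Σ l_x m_x:
  age 1: 0.61 × 5.3 = 3.2330
  age 2: 0.32 × 5.9 = 1.8880
  age 3: 0.14 × 4.7 = 0.6580
  age 4: 0.09 × 3.5 = 0.3150
  age 5: 0.03 × 3.9 = 0.1170
  age 6: 0.02 × 4.1 = 0.0820
  age 7: 0.01 × 2.1 = 0.0210
R₀ = 3.2330 + 1.8880 + 0.6580 + 0.3150 + 0.1170 + 0.0820 + 0.0210 = 6.3140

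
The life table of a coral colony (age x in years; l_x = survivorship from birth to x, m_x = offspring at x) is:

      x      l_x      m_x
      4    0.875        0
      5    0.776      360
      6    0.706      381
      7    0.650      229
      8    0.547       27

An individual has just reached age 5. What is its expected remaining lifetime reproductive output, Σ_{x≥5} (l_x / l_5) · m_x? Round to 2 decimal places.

l_5 = 0.776. Conditional survival from age 5 to x is l_x / l_5.
  x=5: (0.776/0.776) × 360 = 360.0000
  x=6: (0.706/0.776) × 381 = 346.6314
  x=7: (0.650/0.776) × 229 = 191.8170
  x=8: (0.547/0.776) × 27 = 19.0322
Sum = 360.0000 + 346.6314 + 191.8170 + 19.0322 = 917.4807

917.48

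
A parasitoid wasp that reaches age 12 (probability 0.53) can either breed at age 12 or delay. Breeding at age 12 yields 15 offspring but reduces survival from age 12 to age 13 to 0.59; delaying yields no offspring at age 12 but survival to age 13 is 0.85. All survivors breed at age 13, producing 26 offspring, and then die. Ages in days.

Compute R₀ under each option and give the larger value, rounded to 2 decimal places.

16.08

breed at age 12: R₀ = 0.53 × (15 + 0.59 × 26) = 0.53 × 30.3400 = 16.0802
delay to age 13: R₀ = 0.53 × (0.85 × 26) = 0.53 × 22.1000 = 11.7130
Higher: breed at age 12 (16.0802).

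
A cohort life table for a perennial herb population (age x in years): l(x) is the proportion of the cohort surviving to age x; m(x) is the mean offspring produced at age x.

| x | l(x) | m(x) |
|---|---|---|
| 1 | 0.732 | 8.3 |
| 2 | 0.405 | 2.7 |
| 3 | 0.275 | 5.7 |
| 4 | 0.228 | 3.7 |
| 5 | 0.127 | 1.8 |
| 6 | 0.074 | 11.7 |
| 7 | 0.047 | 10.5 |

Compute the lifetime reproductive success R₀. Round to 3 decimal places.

11.168

R₀ = Σ l(x) m(x):
  age 1: 0.732 × 8.3 = 6.0756
  age 2: 0.405 × 2.7 = 1.0935
  age 3: 0.275 × 5.7 = 1.5675
  age 4: 0.228 × 3.7 = 0.8436
  age 5: 0.127 × 1.8 = 0.2286
  age 6: 0.074 × 11.7 = 0.8658
  age 7: 0.047 × 10.5 = 0.4935
R₀ = 6.0756 + 1.0935 + 1.5675 + 0.8436 + 0.2286 + 0.8658 + 0.4935 = 11.1681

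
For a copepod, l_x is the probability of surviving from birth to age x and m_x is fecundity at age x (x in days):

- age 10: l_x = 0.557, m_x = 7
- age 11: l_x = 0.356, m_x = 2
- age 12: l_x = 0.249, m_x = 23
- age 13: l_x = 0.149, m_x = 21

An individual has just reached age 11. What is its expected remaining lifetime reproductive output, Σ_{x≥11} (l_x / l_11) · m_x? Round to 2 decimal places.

26.88

l_11 = 0.356. Conditional survival from age 11 to x is l_x / l_11.
  x=11: (0.356/0.356) × 2 = 2.0000
  x=12: (0.249/0.356) × 23 = 16.0871
  x=13: (0.149/0.356) × 21 = 8.7893
Sum = 2.0000 + 16.0871 + 8.7893 = 26.8764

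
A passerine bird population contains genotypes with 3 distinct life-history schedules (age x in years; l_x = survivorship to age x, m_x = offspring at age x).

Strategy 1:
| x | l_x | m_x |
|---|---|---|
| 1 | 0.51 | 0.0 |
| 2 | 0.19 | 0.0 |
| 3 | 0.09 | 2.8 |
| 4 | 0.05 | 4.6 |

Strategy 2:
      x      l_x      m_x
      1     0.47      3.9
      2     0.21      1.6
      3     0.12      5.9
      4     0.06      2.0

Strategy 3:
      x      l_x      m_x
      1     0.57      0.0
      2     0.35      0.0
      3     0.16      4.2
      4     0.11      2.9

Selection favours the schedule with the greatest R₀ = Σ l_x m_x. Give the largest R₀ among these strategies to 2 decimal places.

Strategy 1: R₀ = 0.51×0.0 + 0.19×0.0 + 0.09×2.8 + 0.05×4.6 = 0.4820
Strategy 2: R₀ = 0.47×3.9 + 0.21×1.6 + 0.12×5.9 + 0.06×2.0 = 2.9970
Strategy 3: R₀ = 0.57×0.0 + 0.35×0.0 + 0.16×4.2 + 0.11×2.9 = 0.9910
Highest R₀: strategy 2 with 2.9970.

3.00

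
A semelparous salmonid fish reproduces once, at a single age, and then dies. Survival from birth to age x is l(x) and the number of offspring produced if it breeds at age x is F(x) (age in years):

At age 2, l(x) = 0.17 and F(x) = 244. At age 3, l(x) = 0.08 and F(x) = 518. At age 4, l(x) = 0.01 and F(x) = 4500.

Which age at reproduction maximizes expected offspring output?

4

Expected offspring if breeding at age x = l(x) × F(x):
  age 2: 0.17 × 244 = 41.480
  age 3: 0.08 × 518 = 41.440
  age 4: 0.01 × 4500 = 45.000
Maximum at age 4 (45.000).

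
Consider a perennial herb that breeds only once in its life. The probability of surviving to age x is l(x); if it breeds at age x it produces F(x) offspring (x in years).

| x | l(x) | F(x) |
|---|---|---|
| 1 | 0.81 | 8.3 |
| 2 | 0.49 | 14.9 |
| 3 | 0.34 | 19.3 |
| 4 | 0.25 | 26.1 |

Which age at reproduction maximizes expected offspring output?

2

Expected offspring if breeding at age x = l(x) × F(x):
  age 1: 0.81 × 8.3 = 6.723
  age 2: 0.49 × 14.9 = 7.301
  age 3: 0.34 × 19.3 = 6.562
  age 4: 0.25 × 26.1 = 6.525
Maximum at age 2 (7.301).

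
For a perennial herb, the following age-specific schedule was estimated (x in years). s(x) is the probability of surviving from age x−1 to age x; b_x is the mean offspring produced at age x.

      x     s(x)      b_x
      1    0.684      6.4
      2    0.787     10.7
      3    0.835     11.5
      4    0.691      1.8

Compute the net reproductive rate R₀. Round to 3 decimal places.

Survivorship from birth: l_x = s_1·s_2·…·s_x.
  l_1 = 0.68400
  l_2 = 0.53831
  l_3 = 0.44949
  l_4 = 0.31060
R₀ = Σ l_x b_x:
  age 1: 0.68400 × 6.4 = 4.3776
  age 2: 0.53831 × 10.7 = 5.7599
  age 3: 0.44949 × 11.5 = 5.1691
  age 4: 0.31060 × 1.8 = 0.5591
R₀ = 4.3776 + 5.7599 + 5.1691 + 0.5591 = 15.8657

15.866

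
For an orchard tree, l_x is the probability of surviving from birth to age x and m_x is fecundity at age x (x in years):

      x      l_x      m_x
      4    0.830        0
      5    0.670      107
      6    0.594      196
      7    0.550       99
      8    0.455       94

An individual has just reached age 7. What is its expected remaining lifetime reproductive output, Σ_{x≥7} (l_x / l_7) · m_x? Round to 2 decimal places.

l_7 = 0.550. Conditional survival from age 7 to x is l_x / l_7.
  x=7: (0.550/0.550) × 99 = 99.0000
  x=8: (0.455/0.550) × 94 = 77.7636
Sum = 99.0000 + 77.7636 = 176.7636

176.76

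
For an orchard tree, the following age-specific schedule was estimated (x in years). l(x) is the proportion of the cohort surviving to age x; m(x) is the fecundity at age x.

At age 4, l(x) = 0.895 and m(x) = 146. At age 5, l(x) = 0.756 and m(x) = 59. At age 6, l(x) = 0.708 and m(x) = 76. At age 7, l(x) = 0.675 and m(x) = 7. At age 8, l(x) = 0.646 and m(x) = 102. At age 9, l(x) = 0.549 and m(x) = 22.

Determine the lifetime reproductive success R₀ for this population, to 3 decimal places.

311.777

R₀ = Σ l(x) m(x):
  age 4: 0.895 × 146 = 130.6700
  age 5: 0.756 × 59 = 44.6040
  age 6: 0.708 × 76 = 53.8080
  age 7: 0.675 × 7 = 4.7250
  age 8: 0.646 × 102 = 65.8920
  age 9: 0.549 × 22 = 12.0780
R₀ = 130.6700 + 44.6040 + 53.8080 + 4.7250 + 65.8920 + 12.0780 = 311.7770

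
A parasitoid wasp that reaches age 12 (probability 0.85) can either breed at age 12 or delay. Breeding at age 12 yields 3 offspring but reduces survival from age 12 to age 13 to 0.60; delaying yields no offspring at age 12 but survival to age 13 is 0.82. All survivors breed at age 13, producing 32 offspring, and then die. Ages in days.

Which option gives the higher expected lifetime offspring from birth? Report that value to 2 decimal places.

breed at age 12: R₀ = 0.85 × (3 + 0.60 × 32) = 0.85 × 22.2000 = 18.8700
delay to age 13: R₀ = 0.85 × (0.82 × 32) = 0.85 × 26.2400 = 22.3040
Higher: delay to age 13 (22.3040).

22.30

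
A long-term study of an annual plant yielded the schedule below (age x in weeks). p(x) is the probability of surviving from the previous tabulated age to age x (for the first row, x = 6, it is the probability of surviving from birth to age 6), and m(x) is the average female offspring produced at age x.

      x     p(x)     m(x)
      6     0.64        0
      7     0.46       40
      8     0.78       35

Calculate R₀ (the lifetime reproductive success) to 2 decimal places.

19.81

Survivorship from birth: l_x = p_6·p_7·…·p_x.
  l_6 = 0.64000
  l_7 = 0.29440
  l_8 = 0.22963
R₀ = Σ l_x m(x):
  age 6: 0.64000 × 0 = 0.0000
  age 7: 0.29440 × 40 = 11.7760
  age 8: 0.22963 × 35 = 8.0371
R₀ = 0.0000 + 11.7760 + 8.0371 = 19.8131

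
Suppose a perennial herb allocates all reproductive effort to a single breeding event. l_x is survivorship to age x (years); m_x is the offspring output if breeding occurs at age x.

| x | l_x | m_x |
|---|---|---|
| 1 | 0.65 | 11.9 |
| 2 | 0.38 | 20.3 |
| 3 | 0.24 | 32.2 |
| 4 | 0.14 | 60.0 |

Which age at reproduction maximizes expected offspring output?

4

Expected offspring if breeding at age x = l_x × m_x:
  age 1: 0.65 × 11.9 = 7.735
  age 2: 0.38 × 20.3 = 7.714
  age 3: 0.24 × 32.2 = 7.728
  age 4: 0.14 × 60.0 = 8.400
Maximum at age 4 (8.400).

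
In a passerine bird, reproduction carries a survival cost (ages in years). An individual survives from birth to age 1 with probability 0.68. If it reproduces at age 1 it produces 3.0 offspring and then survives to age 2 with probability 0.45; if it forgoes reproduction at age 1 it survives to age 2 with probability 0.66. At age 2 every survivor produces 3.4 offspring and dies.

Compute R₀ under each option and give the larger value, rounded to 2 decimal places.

3.08

breed at age 1: R₀ = 0.68 × (3.0 + 0.45 × 3.4) = 0.68 × 4.5300 = 3.0804
delay to age 2: R₀ = 0.68 × (0.66 × 3.4) = 0.68 × 2.2440 = 1.5259
Higher: breed at age 1 (3.0804).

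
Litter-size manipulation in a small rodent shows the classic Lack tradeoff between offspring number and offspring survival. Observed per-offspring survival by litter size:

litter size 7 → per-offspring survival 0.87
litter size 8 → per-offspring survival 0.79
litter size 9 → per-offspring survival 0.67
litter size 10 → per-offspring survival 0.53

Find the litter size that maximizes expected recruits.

8

Expected recruits = c × s(c):
  c=7: 7 × 0.87 = 6.090
  c=8: 8 × 0.79 = 6.320
  c=9: 9 × 0.67 = 6.030
  c=10: 10 × 0.53 = 5.300
Maximum at c = 8 (6.320 recruits).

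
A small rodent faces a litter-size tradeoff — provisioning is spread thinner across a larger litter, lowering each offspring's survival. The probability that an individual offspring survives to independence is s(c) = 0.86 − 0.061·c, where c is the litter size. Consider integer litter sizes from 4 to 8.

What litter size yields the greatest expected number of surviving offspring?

Expected surviving offspring = c × s(c):
  c=4: 4 × 0.616 = 2.464
  c=5: 5 × 0.555 = 2.775
  c=6: 6 × 0.494 = 2.964
  c=7: 7 × 0.433 = 3.031
  c=8: 8 × 0.372 = 2.976
Maximum at c = 7 (3.031 surviving offspring).

7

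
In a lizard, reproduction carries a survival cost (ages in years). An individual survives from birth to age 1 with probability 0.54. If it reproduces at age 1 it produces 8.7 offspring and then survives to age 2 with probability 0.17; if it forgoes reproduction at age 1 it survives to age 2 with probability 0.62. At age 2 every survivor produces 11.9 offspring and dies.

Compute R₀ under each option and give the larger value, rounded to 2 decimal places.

breed at age 1: R₀ = 0.54 × (8.7 + 0.17 × 11.9) = 0.54 × 10.7230 = 5.7904
delay to age 2: R₀ = 0.54 × (0.62 × 11.9) = 0.54 × 7.3780 = 3.9841
Higher: breed at age 1 (5.7904).

5.79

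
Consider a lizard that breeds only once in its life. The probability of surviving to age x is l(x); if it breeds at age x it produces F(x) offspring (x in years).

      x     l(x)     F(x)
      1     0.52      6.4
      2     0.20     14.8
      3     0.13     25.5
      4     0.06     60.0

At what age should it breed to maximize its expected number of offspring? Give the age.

Expected offspring if breeding at age x = l(x) × F(x):
  age 1: 0.52 × 6.4 = 3.328
  age 2: 0.20 × 14.8 = 2.960
  age 3: 0.13 × 25.5 = 3.315
  age 4: 0.06 × 60.0 = 3.600
Maximum at age 4 (3.600).

4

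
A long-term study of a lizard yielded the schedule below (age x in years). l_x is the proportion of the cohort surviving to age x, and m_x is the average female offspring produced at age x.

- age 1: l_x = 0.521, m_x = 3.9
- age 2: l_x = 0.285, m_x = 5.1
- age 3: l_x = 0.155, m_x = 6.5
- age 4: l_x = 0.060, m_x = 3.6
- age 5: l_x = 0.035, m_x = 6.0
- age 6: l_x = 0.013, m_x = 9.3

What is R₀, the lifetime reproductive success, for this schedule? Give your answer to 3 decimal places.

R₀ = Σ l_x m_x:
  age 1: 0.521 × 3.9 = 2.0319
  age 2: 0.285 × 5.1 = 1.4535
  age 3: 0.155 × 6.5 = 1.0075
  age 4: 0.060 × 3.6 = 0.2160
  age 5: 0.035 × 6.0 = 0.2100
  age 6: 0.013 × 9.3 = 0.1209
R₀ = 2.0319 + 1.4535 + 1.0075 + 0.2160 + 0.2100 + 0.1209 = 5.0398

5.040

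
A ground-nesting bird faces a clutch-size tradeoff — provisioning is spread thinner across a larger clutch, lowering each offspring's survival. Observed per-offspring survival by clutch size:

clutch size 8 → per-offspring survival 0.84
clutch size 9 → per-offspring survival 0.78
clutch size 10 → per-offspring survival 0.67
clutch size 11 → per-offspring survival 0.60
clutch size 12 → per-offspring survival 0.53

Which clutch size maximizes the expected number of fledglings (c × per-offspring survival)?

9

Expected fledglings = c × s(c):
  c=8: 8 × 0.84 = 6.720
  c=9: 9 × 0.78 = 7.020
  c=10: 10 × 0.67 = 6.700
  c=11: 11 × 0.60 = 6.600
  c=12: 12 × 0.53 = 6.360
Maximum at c = 9 (7.020 fledglings).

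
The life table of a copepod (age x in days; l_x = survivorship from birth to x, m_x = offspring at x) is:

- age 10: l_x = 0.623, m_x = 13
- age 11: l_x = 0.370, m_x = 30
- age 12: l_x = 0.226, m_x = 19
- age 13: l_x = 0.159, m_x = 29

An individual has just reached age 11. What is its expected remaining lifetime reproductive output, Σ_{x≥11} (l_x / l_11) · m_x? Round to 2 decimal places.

l_11 = 0.370. Conditional survival from age 11 to x is l_x / l_11.
  x=11: (0.370/0.370) × 30 = 30.0000
  x=12: (0.226/0.370) × 19 = 11.6054
  x=13: (0.159/0.370) × 29 = 12.4622
Sum = 30.0000 + 11.6054 + 12.4622 = 54.0676

54.07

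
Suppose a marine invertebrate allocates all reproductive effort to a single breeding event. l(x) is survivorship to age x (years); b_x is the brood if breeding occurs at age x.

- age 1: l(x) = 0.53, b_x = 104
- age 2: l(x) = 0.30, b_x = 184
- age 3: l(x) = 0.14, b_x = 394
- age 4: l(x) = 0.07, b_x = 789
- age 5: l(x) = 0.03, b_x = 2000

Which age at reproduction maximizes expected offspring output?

5

Expected offspring if breeding at age x = l(x) × b_x:
  age 1: 0.53 × 104 = 55.120
  age 2: 0.30 × 184 = 55.200
  age 3: 0.14 × 394 = 55.160
  age 4: 0.07 × 789 = 55.230
  age 5: 0.03 × 2000 = 60.000
Maximum at age 5 (60.000).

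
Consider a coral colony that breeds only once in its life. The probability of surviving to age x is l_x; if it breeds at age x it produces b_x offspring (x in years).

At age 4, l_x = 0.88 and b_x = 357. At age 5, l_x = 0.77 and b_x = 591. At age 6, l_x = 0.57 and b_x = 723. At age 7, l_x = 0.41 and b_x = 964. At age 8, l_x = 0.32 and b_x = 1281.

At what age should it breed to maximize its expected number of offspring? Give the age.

5

Expected offspring if breeding at age x = l_x × b_x:
  age 4: 0.88 × 357 = 314.160
  age 5: 0.77 × 591 = 455.070
  age 6: 0.57 × 723 = 412.110
  age 7: 0.41 × 964 = 395.240
  age 8: 0.32 × 1281 = 409.920
Maximum at age 5 (455.070).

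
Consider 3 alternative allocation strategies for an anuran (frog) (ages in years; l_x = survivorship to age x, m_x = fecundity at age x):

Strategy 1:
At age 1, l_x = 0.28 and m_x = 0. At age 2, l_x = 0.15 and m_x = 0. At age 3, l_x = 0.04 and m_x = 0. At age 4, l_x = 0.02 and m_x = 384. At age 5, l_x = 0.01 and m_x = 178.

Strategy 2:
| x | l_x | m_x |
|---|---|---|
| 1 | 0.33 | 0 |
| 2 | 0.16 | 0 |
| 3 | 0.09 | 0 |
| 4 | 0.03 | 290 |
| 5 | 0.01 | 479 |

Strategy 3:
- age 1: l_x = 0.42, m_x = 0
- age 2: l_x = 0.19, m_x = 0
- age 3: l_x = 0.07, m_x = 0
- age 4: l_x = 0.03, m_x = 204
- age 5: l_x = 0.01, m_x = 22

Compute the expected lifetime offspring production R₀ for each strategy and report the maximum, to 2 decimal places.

Strategy 1: R₀ = 0.28×0 + 0.15×0 + 0.04×0 + 0.02×384 + 0.01×178 = 9.4600
Strategy 2: R₀ = 0.33×0 + 0.16×0 + 0.09×0 + 0.03×290 + 0.01×479 = 13.4900
Strategy 3: R₀ = 0.42×0 + 0.19×0 + 0.07×0 + 0.03×204 + 0.01×22 = 6.3400
Highest R₀: strategy 2 with 13.4900.

13.49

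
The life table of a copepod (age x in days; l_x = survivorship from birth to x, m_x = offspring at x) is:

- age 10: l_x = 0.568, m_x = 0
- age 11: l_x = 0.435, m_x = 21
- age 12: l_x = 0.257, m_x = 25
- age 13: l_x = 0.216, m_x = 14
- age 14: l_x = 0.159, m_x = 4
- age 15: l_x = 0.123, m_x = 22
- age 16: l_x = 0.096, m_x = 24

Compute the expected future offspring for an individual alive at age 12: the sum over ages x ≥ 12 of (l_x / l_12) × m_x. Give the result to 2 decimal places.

l_12 = 0.257. Conditional survival from age 12 to x is l_x / l_12.
  x=12: (0.257/0.257) × 25 = 25.0000
  x=13: (0.216/0.257) × 14 = 11.7665
  x=14: (0.159/0.257) × 4 = 2.4747
  x=15: (0.123/0.257) × 22 = 10.5292
  x=16: (0.096/0.257) × 24 = 8.9650
Sum = 25.0000 + 11.7665 + 2.4747 + 10.5292 + 8.9650 = 58.7354

58.74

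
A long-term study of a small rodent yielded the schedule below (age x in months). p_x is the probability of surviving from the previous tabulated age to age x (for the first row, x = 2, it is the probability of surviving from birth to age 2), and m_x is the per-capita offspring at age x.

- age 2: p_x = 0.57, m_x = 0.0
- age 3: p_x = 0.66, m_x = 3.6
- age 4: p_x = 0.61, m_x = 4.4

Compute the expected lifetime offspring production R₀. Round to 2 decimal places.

2.36

Survivorship from birth: l_x = p_2·p_3·…·p_x.
  l_2 = 0.57000
  l_3 = 0.37620
  l_4 = 0.22948
R₀ = Σ l_x m_x:
  age 2: 0.57000 × 0.0 = 0.0000
  age 3: 0.37620 × 3.6 = 1.3543
  age 4: 0.22948 × 4.4 = 1.0097
R₀ = 0.0000 + 1.3543 + 1.0097 = 2.3640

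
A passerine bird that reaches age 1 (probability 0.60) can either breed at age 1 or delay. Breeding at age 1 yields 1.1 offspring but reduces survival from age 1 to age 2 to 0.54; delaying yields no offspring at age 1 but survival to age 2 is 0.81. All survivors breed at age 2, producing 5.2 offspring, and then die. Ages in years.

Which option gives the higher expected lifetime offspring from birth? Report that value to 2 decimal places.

breed at age 1: R₀ = 0.60 × (1.1 + 0.54 × 5.2) = 0.60 × 3.9080 = 2.3448
delay to age 2: R₀ = 0.60 × (0.81 × 5.2) = 0.60 × 4.2120 = 2.5272
Higher: delay to age 2 (2.5272).

2.53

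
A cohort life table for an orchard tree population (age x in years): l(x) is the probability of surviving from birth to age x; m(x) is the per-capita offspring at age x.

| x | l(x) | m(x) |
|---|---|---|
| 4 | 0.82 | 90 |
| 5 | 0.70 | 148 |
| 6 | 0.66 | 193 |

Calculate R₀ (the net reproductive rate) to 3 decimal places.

R₀ = Σ l(x) m(x):
  age 4: 0.82 × 90 = 73.8000
  age 5: 0.70 × 148 = 103.6000
  age 6: 0.66 × 193 = 127.3800
R₀ = 73.8000 + 103.6000 + 127.3800 = 304.7800

304.780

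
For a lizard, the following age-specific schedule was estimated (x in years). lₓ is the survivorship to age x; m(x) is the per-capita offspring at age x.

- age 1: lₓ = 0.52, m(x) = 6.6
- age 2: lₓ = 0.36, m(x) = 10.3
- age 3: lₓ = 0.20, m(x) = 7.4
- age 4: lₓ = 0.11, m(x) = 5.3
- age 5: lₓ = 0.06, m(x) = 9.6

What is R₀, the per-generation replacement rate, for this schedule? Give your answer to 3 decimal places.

9.779

R₀ = Σ lₓ m(x):
  age 1: 0.52 × 6.6 = 3.4320
  age 2: 0.36 × 10.3 = 3.7080
  age 3: 0.20 × 7.4 = 1.4800
  age 4: 0.11 × 5.3 = 0.5830
  age 5: 0.06 × 9.6 = 0.5760
R₀ = 3.4320 + 3.7080 + 1.4800 + 0.5830 + 0.5760 = 9.7790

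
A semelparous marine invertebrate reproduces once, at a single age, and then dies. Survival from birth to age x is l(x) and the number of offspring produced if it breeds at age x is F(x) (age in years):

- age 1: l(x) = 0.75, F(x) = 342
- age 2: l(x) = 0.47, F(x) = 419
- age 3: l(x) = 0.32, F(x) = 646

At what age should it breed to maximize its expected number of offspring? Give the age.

1

Expected offspring if breeding at age x = l(x) × F(x):
  age 1: 0.75 × 342 = 256.500
  age 2: 0.47 × 419 = 196.930
  age 3: 0.32 × 646 = 206.720
Maximum at age 1 (256.500).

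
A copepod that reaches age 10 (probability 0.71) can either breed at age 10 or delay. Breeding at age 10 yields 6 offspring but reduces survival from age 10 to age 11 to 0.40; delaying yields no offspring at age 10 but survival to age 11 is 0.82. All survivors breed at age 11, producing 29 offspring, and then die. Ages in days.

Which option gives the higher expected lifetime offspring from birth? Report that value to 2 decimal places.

breed at age 10: R₀ = 0.71 × (6 + 0.40 × 29) = 0.71 × 17.6000 = 12.4960
delay to age 11: R₀ = 0.71 × (0.82 × 29) = 0.71 × 23.7800 = 16.8838
Higher: delay to age 11 (16.8838).

16.88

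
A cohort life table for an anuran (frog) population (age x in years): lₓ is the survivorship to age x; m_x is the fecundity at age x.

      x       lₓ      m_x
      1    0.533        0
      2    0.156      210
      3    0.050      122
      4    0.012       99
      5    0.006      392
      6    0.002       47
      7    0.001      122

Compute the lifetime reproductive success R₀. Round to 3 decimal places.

42.616

R₀ = Σ lₓ m_x:
  age 1: 0.533 × 0 = 0.0000
  age 2: 0.156 × 210 = 32.7600
  age 3: 0.050 × 122 = 6.1000
  age 4: 0.012 × 99 = 1.1880
  age 5: 0.006 × 392 = 2.3520
  age 6: 0.002 × 47 = 0.0940
  age 7: 0.001 × 122 = 0.1220
R₀ = 0.0000 + 32.7600 + 6.1000 + 1.1880 + 2.3520 + 0.0940 + 0.1220 = 42.6160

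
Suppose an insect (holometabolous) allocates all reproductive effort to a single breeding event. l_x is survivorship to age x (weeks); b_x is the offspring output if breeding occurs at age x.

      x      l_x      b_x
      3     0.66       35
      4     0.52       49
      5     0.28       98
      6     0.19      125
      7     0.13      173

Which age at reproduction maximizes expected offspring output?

Expected offspring if breeding at age x = l_x × b_x:
  age 3: 0.66 × 35 = 23.100
  age 4: 0.52 × 49 = 25.480
  age 5: 0.28 × 98 = 27.440
  age 6: 0.19 × 125 = 23.750
  age 7: 0.13 × 173 = 22.490
Maximum at age 5 (27.440).

5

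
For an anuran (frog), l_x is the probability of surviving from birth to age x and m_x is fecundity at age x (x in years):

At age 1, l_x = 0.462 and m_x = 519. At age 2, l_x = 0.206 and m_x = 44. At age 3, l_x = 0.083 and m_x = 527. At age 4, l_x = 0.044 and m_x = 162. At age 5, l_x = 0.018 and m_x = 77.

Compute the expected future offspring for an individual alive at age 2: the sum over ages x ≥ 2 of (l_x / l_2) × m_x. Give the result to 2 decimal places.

l_2 = 0.206. Conditional survival from age 2 to x is l_x / l_2.
  x=2: (0.206/0.206) × 44 = 44.0000
  x=3: (0.083/0.206) × 527 = 212.3350
  x=4: (0.044/0.206) × 162 = 34.6019
  x=5: (0.018/0.206) × 77 = 6.7282
Sum = 44.0000 + 212.3350 + 34.6019 + 6.7282 = 297.6650

297.67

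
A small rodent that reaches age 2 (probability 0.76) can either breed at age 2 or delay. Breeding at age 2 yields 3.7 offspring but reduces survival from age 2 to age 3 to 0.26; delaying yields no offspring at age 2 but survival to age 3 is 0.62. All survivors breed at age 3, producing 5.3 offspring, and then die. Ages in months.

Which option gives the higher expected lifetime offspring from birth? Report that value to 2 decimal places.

3.86

breed at age 2: R₀ = 0.76 × (3.7 + 0.26 × 5.3) = 0.76 × 5.0780 = 3.8593
delay to age 3: R₀ = 0.76 × (0.62 × 5.3) = 0.76 × 3.2860 = 2.4974
Higher: breed at age 2 (3.8593).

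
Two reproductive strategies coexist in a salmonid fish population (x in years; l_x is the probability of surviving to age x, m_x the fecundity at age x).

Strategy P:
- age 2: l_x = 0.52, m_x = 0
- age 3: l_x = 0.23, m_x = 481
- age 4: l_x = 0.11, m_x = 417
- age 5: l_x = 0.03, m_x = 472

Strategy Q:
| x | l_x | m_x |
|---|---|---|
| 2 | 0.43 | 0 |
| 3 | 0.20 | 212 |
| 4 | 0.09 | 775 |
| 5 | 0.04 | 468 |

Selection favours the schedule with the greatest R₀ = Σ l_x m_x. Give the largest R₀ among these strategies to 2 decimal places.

170.66

Strategy P: R₀ = 0.52×0 + 0.23×481 + 0.11×417 + 0.03×472 = 170.6600
Strategy Q: R₀ = 0.43×0 + 0.20×212 + 0.09×775 + 0.04×468 = 130.8700
Highest R₀: strategy P with 170.6600.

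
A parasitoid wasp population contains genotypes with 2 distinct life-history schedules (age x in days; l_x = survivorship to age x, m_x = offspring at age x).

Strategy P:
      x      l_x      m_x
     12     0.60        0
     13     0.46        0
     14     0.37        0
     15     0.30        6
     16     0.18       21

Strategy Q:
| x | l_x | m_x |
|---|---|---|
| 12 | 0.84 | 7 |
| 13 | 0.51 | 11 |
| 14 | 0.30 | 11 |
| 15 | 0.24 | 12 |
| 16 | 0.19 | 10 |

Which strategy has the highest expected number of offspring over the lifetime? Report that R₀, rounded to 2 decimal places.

19.57

Strategy P: R₀ = 0.60×0 + 0.46×0 + 0.37×0 + 0.30×6 + 0.18×21 = 5.5800
Strategy Q: R₀ = 0.84×7 + 0.51×11 + 0.30×11 + 0.24×12 + 0.19×10 = 19.5700
Highest R₀: strategy Q with 19.5700.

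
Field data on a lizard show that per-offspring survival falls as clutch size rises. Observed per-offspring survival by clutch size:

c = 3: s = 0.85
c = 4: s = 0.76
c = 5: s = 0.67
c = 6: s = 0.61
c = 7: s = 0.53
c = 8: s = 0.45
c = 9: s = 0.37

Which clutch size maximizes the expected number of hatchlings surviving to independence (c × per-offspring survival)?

7

Expected hatchlings surviving to independence = c × s(c):
  c=3: 3 × 0.85 = 2.550
  c=4: 4 × 0.76 = 3.040
  c=5: 5 × 0.67 = 3.350
  c=6: 6 × 0.61 = 3.660
  c=7: 7 × 0.53 = 3.710
  c=8: 8 × 0.45 = 3.600
  c=9: 9 × 0.37 = 3.330
Maximum at c = 7 (3.710 hatchlings surviving to independence).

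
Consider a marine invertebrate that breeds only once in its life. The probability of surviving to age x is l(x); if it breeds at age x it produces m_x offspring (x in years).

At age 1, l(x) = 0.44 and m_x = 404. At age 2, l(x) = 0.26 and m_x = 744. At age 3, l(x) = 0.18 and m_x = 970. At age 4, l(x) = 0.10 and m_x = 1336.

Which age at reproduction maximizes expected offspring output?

Expected offspring if breeding at age x = l(x) × m_x:
  age 1: 0.44 × 404 = 177.760
  age 2: 0.26 × 744 = 193.440
  age 3: 0.18 × 970 = 174.600
  age 4: 0.10 × 1336 = 133.600
Maximum at age 2 (193.440).

2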